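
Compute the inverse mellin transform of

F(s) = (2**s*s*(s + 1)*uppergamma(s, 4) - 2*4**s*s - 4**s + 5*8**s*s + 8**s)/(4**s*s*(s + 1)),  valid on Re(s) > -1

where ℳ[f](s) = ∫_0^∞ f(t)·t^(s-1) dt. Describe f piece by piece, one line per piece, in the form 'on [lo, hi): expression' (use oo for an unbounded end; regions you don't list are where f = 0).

treat the 3 regions marked off by 1, 2 separately and sum
on [0, 1) integrate f = t against the kernel
for t in [1, 2): the term is ∫ (2*t + 1)·t^(s-1)
on [2, ∞) integrate f = exp(-2*t) against the kernel

on [0, 1): t
on [1, 2): 2*t + 1
on [2, oo): exp(-2*t)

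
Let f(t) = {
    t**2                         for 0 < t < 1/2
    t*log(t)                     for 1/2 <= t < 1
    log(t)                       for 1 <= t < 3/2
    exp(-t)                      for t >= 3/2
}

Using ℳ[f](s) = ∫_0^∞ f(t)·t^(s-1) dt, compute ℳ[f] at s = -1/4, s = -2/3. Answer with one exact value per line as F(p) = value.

F(-1/4) = 2**(1/4)*(-672*3**(3/4) + log(2**(84 + 168*3**(3/4))/3**(168*3**(3/4))) + 63*2**(3/4)*uppergamma(-1/4, 3/2) + 130 + 896*2**(3/4))/126
F(-2/3) = 2**(2/3)*(-54*2**(1/3) - 12*3**(1/3) + 8*2**(1/3)*uppergamma(-2/3, 3/2) + log(2**(8*3**(1/3) + 24)/3**(8*3**(1/3))) + 75)/16

breakpoints 1/2, 1, 3/2: one integral from each of the 4 segments
on [0, 1/2) integrate f = t**2 against the kernel
on [1/2, 1): add ∫ t*log(t)·t^(s-1) dt
segment 1 to 3/2 holds log(t); add its integral
the [3/2, ∞) slice contributes ∫ exp(-t)·t^(s-1) dt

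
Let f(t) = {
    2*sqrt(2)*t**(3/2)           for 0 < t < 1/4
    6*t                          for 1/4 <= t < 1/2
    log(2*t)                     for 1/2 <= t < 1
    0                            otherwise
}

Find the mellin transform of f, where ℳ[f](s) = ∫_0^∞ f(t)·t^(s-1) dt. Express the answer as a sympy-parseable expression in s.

reversing the common scale on t: t**(3/2) on [0, 1/2); 3*t on [1/2, 1); log(t) on [1, 2)
summing 3 kernel integrals split by 1/4, 1/2 yields ℳ[f](s)
segment [0, 1/4) carries 2*sqrt(2)*t**(3/2); integrate it
on [1/4, 1/2): add ∫ 6*t·t^(s-1) dt
over [1/2, 1), the kernel integral of log(2*t) enters the sum

(-2*2**(2*s)*(s + 1)*(2*s + 3) + 6*2**s*s**2*(2*s + 3) + 2*2**s*(s + 1)*(2*s + 3) + 4**s*s*(s + 1)*(2*s + 3)*log(4) + sqrt(2)*s**2*(s + 1) - 3*s**2*(2*s + 3))/(2*2**(2*s)*s**2*(s + 1)*(2*s + 3))
  Re(s) > -3/2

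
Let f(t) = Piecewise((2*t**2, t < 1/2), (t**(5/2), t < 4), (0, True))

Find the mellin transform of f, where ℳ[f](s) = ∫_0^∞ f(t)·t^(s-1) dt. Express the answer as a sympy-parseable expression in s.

(256*2**(2*s)*(s + 2) - 2**(1/2 - s)*(s + 2) + 2*(2*s + 5)/2**s)/(4*(s + 2)*(2*s + 5))
  Re(s) > -2

split f at 1/2: ℳ[f](s) collects 2 kernel integrals
on [0, 1/2): add ∫ 2*t**2·t^(s-1) dt
segment [1/2, 4) carries t**(5/2); integrate it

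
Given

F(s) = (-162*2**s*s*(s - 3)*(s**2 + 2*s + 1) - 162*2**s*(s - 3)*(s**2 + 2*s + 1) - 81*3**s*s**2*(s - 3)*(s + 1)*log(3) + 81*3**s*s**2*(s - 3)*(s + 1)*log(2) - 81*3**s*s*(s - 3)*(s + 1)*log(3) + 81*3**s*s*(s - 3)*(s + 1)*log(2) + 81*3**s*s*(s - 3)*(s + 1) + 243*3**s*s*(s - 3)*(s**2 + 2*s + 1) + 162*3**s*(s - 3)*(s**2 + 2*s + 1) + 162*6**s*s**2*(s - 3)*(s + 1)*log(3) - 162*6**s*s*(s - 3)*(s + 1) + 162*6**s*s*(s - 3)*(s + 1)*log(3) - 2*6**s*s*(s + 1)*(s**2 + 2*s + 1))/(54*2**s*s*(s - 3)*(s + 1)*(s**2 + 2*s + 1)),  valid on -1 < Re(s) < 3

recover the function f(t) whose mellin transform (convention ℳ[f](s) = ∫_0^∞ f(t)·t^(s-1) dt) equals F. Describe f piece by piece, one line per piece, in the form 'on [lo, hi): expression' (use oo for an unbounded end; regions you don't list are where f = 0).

on [0, 1): t
on [1, 3/2): t + 3
on [3/2, 3): t*log(t)
on [3, oo): t**(-3)

along the cuts 1, 3/2, 3, ℳ[f](s) splits into 4 integrals
segment 0 to 1 holds t; add its integral
over [1, 3/2), the kernel integral of (t + 3) enters the sum
between 3/2 and 3 the integrand is t*log(t)·t^(s-1)
segment [3, ∞) carries t**(-3); integrate it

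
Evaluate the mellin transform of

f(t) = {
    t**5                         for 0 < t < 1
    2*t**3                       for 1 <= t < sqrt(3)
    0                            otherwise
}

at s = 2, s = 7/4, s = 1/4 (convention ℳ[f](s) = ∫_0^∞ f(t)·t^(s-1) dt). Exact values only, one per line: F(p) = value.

F(2) = -9/35 + 18*sqrt(3)/5
F(7/4) = -140/513 + 72*3**(3/8)/19
F(1/4) = -116/273 + 24*3**(5/8)/13

undo the power substitution: t**(5/2) on [0, 1); 2*t**(3/2) on [1, 3)
reversing the shared t-power: sqrt(t) on [0, 1); 2/sqrt(t) on [1, 3)
the shared t-power comes off first: t**(3/2) on [0, 1); 2*sqrt(t) on [1, 3)
f breaks at 1 into 2 integrals to sum
the [0, 1) slice contributes ∫ t**5·t^(s-1) dt
piece [1, sqrt(3)): integrate 2*t**3 against the kernel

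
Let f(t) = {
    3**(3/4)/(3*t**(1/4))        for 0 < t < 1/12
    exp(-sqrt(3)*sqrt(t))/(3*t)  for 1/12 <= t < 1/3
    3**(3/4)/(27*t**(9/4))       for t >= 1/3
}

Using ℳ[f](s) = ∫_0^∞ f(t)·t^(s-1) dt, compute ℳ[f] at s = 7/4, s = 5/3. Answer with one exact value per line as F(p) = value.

undo the common scale on t: t**(-1/4) on [0, 1/4); exp(-sqrt(t))/t on [1/4, 1); t**(-9/4) on [1, ∞)
the shared t-power comes off first: t**(3/4) on [0, 1/4); exp(-sqrt(t)) on [1/4, 1); t**(-5/4) on [1, ∞)
reversing the power substitution: t**(3/2) on [0, 1/2); exp(-t) on [1/2, 1); t**(-5/2) on [1, ∞)
integrate the 3 segments split at 1/12, 1/3, then add the results
over [0, 1/12), the kernel integral of 3**(3/4)/(3*t**(1/4)) enters the sum
segment 1/12 to 1/3 holds exp(-sqrt(3)*sqrt(t))/(3*t); add its integral
[1/3, ∞) adds the kernel integral of 3**(3/4)/(27*t**(9/4))

F(7/4) = 3**(1/4)*(-12*(E*sqrt(pi)*erfc(1) + 2)*exp(1/2) + 12*E*(sqrt(pi)*exp(1/2)*erfc(sqrt(2)/2) + sqrt(2)) + 25*exp(3/2))*exp(-3/2)/108
F(5/3) = 3**(1/3)*(-476*uppergamma(4/3, 1) + 21*2**(1/6) + 476*uppergamma(4/3, 1/2) + 408)/2142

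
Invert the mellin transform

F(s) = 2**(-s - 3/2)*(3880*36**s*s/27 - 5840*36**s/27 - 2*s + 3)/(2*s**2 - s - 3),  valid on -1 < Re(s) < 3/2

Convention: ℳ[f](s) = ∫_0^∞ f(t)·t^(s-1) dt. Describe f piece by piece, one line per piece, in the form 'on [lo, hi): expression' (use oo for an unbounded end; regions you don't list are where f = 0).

on [0, 1/2): sqrt(2)*t/2
on [1/2, 18): sqrt(2)*t
on [18, oo): 4/t**(3/2)

reversing the shared t-power: sqrt(2)*sqrt(t)/2 on [0, 1/2); sqrt(2)*sqrt(t) on [1/2, 18); 4/t**2 on [18, ∞)
back out the common scale on t: sqrt(t) on [0, 1/4); 2*sqrt(t) on [1/4, 9); t**(-2) on [9, ∞)
invert the power substitution to get t on [0, 1/2); 2*t on [1/2, 3); t**(-4) on [3, ∞)
slice at 1/2, 18, transform all 3 pieces, and sum them
for t in [0, 1/2): the term is ∫ sqrt(2)*t/2·t^(s-1)
piece [1/2, 18): integrate sqrt(2)*t against the kernel
on [18, ∞) integrate f = 4/t**(3/2) against the kernel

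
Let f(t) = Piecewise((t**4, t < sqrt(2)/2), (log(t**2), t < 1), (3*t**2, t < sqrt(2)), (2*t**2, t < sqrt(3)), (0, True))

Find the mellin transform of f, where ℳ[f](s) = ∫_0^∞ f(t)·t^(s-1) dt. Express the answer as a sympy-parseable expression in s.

(-12*2**(s/2)*s**3 - 56*2**(s/2)*s**2 - 48*2**(s/2)*s - 64*2**(s/2) + 8*2**s*s**3 + 32*2**s*s**2 + 24*6**(s/2)*s**3 + 96*6**(s/2)*s**2 + s**3 + 4*s**3*log(2) + 10*s**2 + 24*s**2*log(2) + 32*s*log(2) + 48*s + 64)/(4*2**(s/2)*s**2*(s**2 + 6*s + 8))
  Re(s) > -4

back out the power substitution: t**2 on [0, 1/2); log(t) on [1/2, 1); 3*t on [1, 2); …
undo the shared t-power: t on [0, 1/2); log(t)/t on [1/2, 1); 3 on [1, 2); …
cuts at sqrt(2)/2, 1, sqrt(2): linearity sums the 4 kernel integrals
on [0, sqrt(2)/2): add ∫ t**4·t^(s-1) dt
on [sqrt(2)/2, 1) integrate f = log(t**2) against the kernel
piece [1, sqrt(2)): integrate 3*t**2 against the kernel
segment [sqrt(2), sqrt(3)) carries 2*t**2; integrate it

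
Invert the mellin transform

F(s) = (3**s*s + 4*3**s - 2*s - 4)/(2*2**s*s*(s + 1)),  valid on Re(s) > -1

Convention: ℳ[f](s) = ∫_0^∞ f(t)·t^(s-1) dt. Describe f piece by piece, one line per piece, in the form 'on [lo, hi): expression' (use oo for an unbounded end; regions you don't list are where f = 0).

on [0, 1/2): t
on [1/2, 3/2): 2 - t

treat the 2 regions marked off by 1/2 separately and sum
the [0, 1/2) slice contributes ∫ t·t^(s-1) dt
∫ (2 - t)·t^(s-1) over [1/2, 3/2)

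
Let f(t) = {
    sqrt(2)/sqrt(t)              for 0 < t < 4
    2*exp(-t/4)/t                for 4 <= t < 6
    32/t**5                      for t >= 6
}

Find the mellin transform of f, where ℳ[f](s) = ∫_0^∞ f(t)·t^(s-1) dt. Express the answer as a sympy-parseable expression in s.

back out the common scale on t: 1/sqrt(t) on [0, 2); exp(-t/2)/t on [2, 3); t**(-5) on [3, ∞)
peel off the shared t-power: sqrt(t) on [0, 2); exp(-t/2) on [2, 3); t**(-4) on [3, ∞)
linearity at 4, 6 turns ℳ[f](s) into 3 summed integrals
[0, 4) adds the kernel integral of sqrt(2)/sqrt(t)
on [4, 6) integrate f = 2*exp(-t/4)/t against the kernel
piece [6, ∞): integrate 32/t**5 against the kernel

2**(s - 1)*(2**s*(s - 5)*(2*s - 1)*uppergamma(s - 1, 1) - 2**s*(s - 5)*(2*s - 1)*uppergamma(s - 1, 3/2) + 2**(s + 3/2)*(243*s - 1215)/243 + 3**s*(2 - 4*s)/243)/((s - 5)*(2*s - 1))
  1/2 < Re(s) < 5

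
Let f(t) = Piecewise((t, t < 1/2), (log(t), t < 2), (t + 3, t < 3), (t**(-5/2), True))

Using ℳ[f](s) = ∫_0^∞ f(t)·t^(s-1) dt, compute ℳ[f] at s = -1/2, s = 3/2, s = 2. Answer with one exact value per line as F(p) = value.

summing 4 kernel integrals split by 1/2, 2, 3 yields ℳ[f](s)
on [0, 1/2) integrate f = t against the kernel
[1/2, 2) adds the kernel integral of log(t)
∫ (t + 3)·t^(s-1) over [2, 3)
∫ t**(-5/2)·t^(s-1) over [3, ∞)

F(-1/2) = sqrt(2)*(-486*log(2) + sqrt(2) + 648)/162
F(3/2) = sqrt(2)*(-1139 + 30*sqrt(2) + 270*log(2) + 864*sqrt(6))/180
F(2) = 2*sqrt(3)/3 + 17*log(2)/8 + 207/16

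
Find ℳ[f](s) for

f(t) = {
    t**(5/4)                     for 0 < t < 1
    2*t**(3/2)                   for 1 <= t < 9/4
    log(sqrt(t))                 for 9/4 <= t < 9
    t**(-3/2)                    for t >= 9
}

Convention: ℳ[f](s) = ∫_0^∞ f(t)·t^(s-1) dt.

2**(-2*s - 1)*(324*2**(2*s + 1)*(2*s - 3)*(2*s + 3)*(-4*s + (2*s + 1)**2 - 1) - 324*2**(2*s + 1)*(2*s - 3)*(4*s + 5)*(-4*s + (2*s + 1)**2 - 1) - 108*3**(2*s + 1)*(2*s - 3)*(2*s + 1)*(2*s + 3)*(4*s + 5)*log(3) + 108*3**(2*s + 1)*(2*s - 3)*(2*s + 1)*(2*s + 3)*(4*s + 5)*log(2) - 108*3**(2*s + 1)*(2*s - 3)*(2*s + 3)*(4*s + 5)*log(2) + 108*3**(2*s + 1)*(2*s - 3)*(2*s + 3)*(4*s + 5) + 108*3**(2*s + 1)*(2*s - 3)*(2*s + 3)*(4*s + 5)*log(3) + 729*3**(2*s + 1)*(2*s - 3)*(4*s + 5)*(-4*s + (2*s + 1)**2 - 1) + 54*6**(2*s + 1)*(2*s - 3)*(2*s + 1)*(2*s + 3)*(4*s + 5)*log(3) - 54*6**(2*s + 1)*(2*s - 3)*(2*s + 3)*(4*s + 5)*log(3) - 54*6**(2*s + 1)*(2*s - 3)*(2*s + 3)*(4*s + 5) - 2*6**(2*s + 1)*(2*s + 3)*(4*s + 5)*(-4*s + (2*s + 1)**2 - 1))/(81*(2*s - 3)*(2*s + 3)*(4*s + 5)*(-4*s + (2*s + 1)**2 - 1))
  -5/4 < Re(s) < 3/2

reversing the power substitution: t**(5/2) on [0, 1); 2*t**3 on [1, 3/2); log(t) on [3/2, 3); …
back out the shared t-power: t**(3/2) on [0, 1); 2*t**2 on [1, 3/2); log(t)/t on [3/2, 3); …
decompose at 1, 9/4, 9; ℳ[f](s) sums the 4 pieces' integrals
piece [0, 1): integrate t**(5/4) against the kernel
∫ 2*t**(3/2)·t^(s-1) over [1, 9/4)
the [9/4, 9) slice contributes ∫ log(sqrt(t))·t^(s-1) dt
[9, ∞) adds the kernel integral of t**(-3/2)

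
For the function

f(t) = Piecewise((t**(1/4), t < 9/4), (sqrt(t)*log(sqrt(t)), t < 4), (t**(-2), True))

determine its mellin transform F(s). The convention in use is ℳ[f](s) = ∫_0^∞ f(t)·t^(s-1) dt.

remove the power substitution first: sqrt(t) on [0, 3/2); t*log(t) on [3/2, 2); t**(-4) on [2, ∞)
summing 3 kernel integrals split by 9/4, 4 yields ℳ[f](s)
for t in [0, 9/4): the term is ∫ t**(1/4)·t^(s-1)
the [9/4, 4) slice contributes ∫ sqrt(t)*log(sqrt(t))·t^(s-1) dt
for t in [4, ∞): the term is ∫ t**(-2)·t^(s-1)

(64*2**(4*s)*s*(2*s - 4)*(4*s + 1)*log(2) - 32*2**(4*s)*(2*s - 4)*(4*s + 1) + 32*2**(4*s)*(2*s - 4)*(4*s + 1)*log(2) - 2**(4*s)*(4*s + 1)*(4*s**2 + 4*s + 1) - 48*3**(2*s)*s*(2*s - 4)*(4*s + 1)*log(3) + 48*3**(2*s)*s*(2*s - 4)*(4*s + 1)*log(2) - 24*3**(2*s)*(2*s - 4)*(4*s + 1)*log(3) + 24*3**(2*s)*(2*s - 4)*(4*s + 1)*log(2) + 24*3**(2*s)*(2*s - 4)*(4*s + 1) + 16*3**(2*s)*sqrt(6)*(2*s - 4)*(4*s**2 + 4*s + 1))/(8*2**(2*s)*(2*s - 4)*(4*s + 1)*(4*s**2 + 4*s + 1))
  -1/4 < Re(s) < 2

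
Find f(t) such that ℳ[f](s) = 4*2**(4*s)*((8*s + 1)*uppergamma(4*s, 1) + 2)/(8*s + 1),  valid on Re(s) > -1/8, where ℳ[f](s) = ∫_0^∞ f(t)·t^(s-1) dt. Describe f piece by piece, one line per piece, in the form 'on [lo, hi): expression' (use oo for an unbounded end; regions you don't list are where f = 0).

on [0, 16): sqrt(2)*t**(1/8)/2
on [16, oo): exp(-t**(1/4)/2)

undo the power substitution: sqrt(2)*t**(1/4)/2 on [0, 4); exp(-sqrt(t)/2) on [4, ∞)
remove the power substitution first: sqrt(2)*sqrt(t)/2 on [0, 2); exp(-t/2) on [2, ∞)
strip the common scale on t: sqrt(t) on [0, 1); exp(-t) on [1, ∞)
linearity at 16 turns ℳ[f](s) into 2 summed integrals
segment 0 to 16 holds sqrt(2)*t**(1/8)/2; add its integral
∫ over [16, ∞) of exp(-t**(1/4)/2)·t^(s-1) joins the sum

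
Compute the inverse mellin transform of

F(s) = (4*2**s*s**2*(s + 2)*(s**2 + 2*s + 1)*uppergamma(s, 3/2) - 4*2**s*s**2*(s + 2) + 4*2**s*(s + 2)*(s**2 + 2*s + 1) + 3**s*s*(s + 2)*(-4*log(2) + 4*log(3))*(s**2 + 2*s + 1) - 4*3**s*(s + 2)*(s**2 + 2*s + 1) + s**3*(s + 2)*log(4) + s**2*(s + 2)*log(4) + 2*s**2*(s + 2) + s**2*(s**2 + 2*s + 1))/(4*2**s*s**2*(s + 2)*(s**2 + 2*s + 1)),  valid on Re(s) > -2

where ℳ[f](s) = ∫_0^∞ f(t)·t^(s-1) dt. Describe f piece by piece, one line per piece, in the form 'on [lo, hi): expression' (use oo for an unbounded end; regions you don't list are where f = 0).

on [0, 1/2): t**2
on [1/2, 1): t*log(t)
on [1, 3/2): log(t)
on [3/2, oo): exp(-t)

breakpoints 1/2, 1, 3/2: one integral from each of the 4 segments
on [0, 1/2): add ∫ t**2·t^(s-1) dt
[1/2, 1) adds the kernel integral of t*log(t)
between 1 and 3/2 the integrand is log(t)·t^(s-1)
[3/2, ∞) adds the kernel integral of exp(-t)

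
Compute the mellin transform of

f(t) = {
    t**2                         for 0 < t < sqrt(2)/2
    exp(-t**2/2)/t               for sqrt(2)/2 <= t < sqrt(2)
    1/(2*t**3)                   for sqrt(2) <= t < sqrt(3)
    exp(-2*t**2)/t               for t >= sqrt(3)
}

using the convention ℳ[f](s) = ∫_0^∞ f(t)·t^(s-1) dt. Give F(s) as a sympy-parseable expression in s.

12**(1/2 - s/2)*(-6*2**s*6**(s/2 + 1/2)*(s - 3)*(s + 2)*uppergamma(s/2 - 1/2, 1) - 3*2**s*6**(s/2 + 1/2)*(s + 2) + 3*24**(s/2 + 1/2)*(s - 3)*(s + 2)*uppergamma(s/2 - 1/2, 1/4) + 4*6**s*(s + 2) + 12*6**(s/2 + 1/2)*(s - 3)*(s + 2)*uppergamma(s/2 - 1/2, 6) + 6*sqrt(2)*6**(s/2 + 1/2)*(s - 3))/(144*(s - 3)*(s + 2))
  Re(s) > -2

undo the shared t-power: t**3 on [0, sqrt(2)/2); exp(-t**2/2) on [sqrt(2)/2, sqrt(2)); 1/(2*t**2) on [sqrt(2), sqrt(3)); …
undo the power substitution: t**(3/2) on [0, 1/2); exp(-t/2) on [1/2, 2); 1/(2*t) on [2, 3); …
treat the 4 regions marked off by sqrt(2)/2, sqrt(2), sqrt(3) separately and sum
[0, sqrt(2)/2) adds the kernel integral of t**2
on [sqrt(2)/2, sqrt(2)): add ∫ exp(-t**2/2)/t·t^(s-1) dt
for t in [sqrt(2), sqrt(3)): the term is ∫ 1/(2*t**3)·t^(s-1)
for t in [sqrt(3), ∞): the term is ∫ exp(-2*t**2)/t·t^(s-1)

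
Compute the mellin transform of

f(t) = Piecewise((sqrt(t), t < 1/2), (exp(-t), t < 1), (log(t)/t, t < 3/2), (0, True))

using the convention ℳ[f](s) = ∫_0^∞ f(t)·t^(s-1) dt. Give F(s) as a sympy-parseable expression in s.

treat the 3 regions marked off by 1/2, 1 separately and sum
segment [0, 1/2) carries sqrt(t); integrate it
over [1/2, 1), the kernel integral of exp(-t) enters the sum
for t in [1, 3/2): the term is ∫ log(t)/t·t^(s-1)

(3*2**s*(2*s + 1)*(s**2 - 2*s + 1)*uppergamma(s, 1/2) - 3*2**s*(2*s + 1)*(s**2 - 2*s + 1)*uppergamma(s, 1) + 3*2**s*(2*s + 1) + 3**s*s*(2*s + 1)*(-2*log(2) + 2*log(3)) - 2*3**s*(2*s + 1) + 3**s*(2*s + 1)*(-2*log(3) + 2*log(2)) + 3*sqrt(2)*(s**2 - 2*s + 1))/(3*2**s*(2*s + 1)*(s**2 - 2*s + 1))
  Re(s) > -1/2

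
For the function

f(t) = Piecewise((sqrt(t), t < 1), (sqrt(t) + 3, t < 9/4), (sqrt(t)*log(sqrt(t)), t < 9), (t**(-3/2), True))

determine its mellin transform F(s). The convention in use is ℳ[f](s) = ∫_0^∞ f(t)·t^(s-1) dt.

invert the power substitution to get t on [0, 1); t + 3 on [1, 3/2); t*log(t) on [3/2, 3); …
linearity at 1, 9/4, 9 turns ℳ[f](s) into 4 summed integrals
[0, 1) adds the kernel integral of sqrt(t)
over [1, 9/4), the kernel integral of (sqrt(t) + 3) enters the sum
for t in [9/4, 9): the term is ∫ sqrt(t)*log(sqrt(t))·t^(s-1)
over [9, ∞), the kernel integral of t**(-3/2) enters the sum

(-324*2**(2*s)*s*(2*s - 3)*(4*s**2 + 4*s + 1) - 162*2**(2*s)*(2*s - 3)*(4*s**2 + 4*s + 1) - 324*3**(2*s)*s**2*(2*s - 3)*(2*s + 1)*log(3) + 324*3**(2*s)*s**2*(2*s - 3)*(2*s + 1)*log(2) - 162*3**(2*s)*s*(2*s - 3)*(2*s + 1)*log(3) + 162*3**(2*s)*s*(2*s - 3)*(2*s + 1)*log(2) + 162*3**(2*s)*s*(2*s - 3)*(2*s + 1) + 486*3**(2*s)*s*(2*s - 3)*(4*s**2 + 4*s + 1) + 162*3**(2*s)*(2*s - 3)*(4*s**2 + 4*s + 1) + 648*6**(2*s)*s**2*(2*s - 3)*(2*s + 1)*log(3) - 324*6**(2*s)*s*(2*s - 3)*(2*s + 1) + 324*6**(2*s)*s*(2*s - 3)*(2*s + 1)*log(3) - 4*6**(2*s)*s*(2*s + 1)*(4*s**2 + 4*s + 1))/(54*2**(2*s)*s*(2*s - 3)*(2*s + 1)*(4*s**2 + 4*s + 1))
  -1/2 < Re(s) < 3/2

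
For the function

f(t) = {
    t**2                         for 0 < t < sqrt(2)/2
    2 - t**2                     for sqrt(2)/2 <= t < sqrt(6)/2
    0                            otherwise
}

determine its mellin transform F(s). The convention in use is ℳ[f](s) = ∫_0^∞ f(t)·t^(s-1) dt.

peel off the power substitution: t on [0, 1/2); 2 - t on [1/2, 3/2)
summing 2 kernel integrals split by sqrt(2)/2 yields ℳ[f](s)
∫ over [0, sqrt(2)/2) of t**2·t^(s-1) joins the sum
the [sqrt(2)/2, sqrt(6)/2) slice contributes ∫ (2 - t**2)·t^(s-1) dt

(3**(s/2)*s/2 + 4*3**(s/2) - s - 4)/(2*2**(s/2)*s*(s/2 + 1))
  Re(s) > -2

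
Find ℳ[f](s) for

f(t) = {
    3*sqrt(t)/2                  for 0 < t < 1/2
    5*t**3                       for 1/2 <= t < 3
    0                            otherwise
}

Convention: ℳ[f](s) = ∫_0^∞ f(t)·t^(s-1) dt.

(12*2**(1/2 - s)*(s + 3) + 1080*3**s*(2*s + 1) - 5*(2*s + 1)/2**s)/(8*(s + 3)*(2*s + 1))
  Re(s) > -1/2

cuts at 1/2: linearity sums the 2 kernel integrals
[0, 1/2) adds the kernel integral of 3*sqrt(t)/2
for t in [1/2, 3): the term is ∫ 5*t**3·t^(s-1)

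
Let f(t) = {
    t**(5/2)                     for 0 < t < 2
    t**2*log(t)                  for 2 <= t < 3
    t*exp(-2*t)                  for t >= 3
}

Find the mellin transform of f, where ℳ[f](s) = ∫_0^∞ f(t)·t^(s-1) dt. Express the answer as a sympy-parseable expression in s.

peel off the shared t-power: sqrt(t) on [0, 2); log(t) on [2, 3); exp(-2*t)/t on [3, ∞)
back out the shared t-power: t**(3/2) on [0, 2); t*log(t) on [2, 3); exp(-2*t) on [3, ∞)
integrate the 3 segments split at 2, 3, then add the results
[0, 2) adds the kernel integral of t**(5/2)
∫ t**2*log(t)·t^(s-1) over [2, 3)
∫ over [3, ∞) of t*exp(-2*t)·t^(s-1) joins the sum

(-8*12**s*(s + 1)*(2*s + 5)*log(2) - 8*12**s*(2*s + 5)*log(2) + 8*12**s*(2*s + 5) + 16*12**s*sqrt(2)*(2*s + (s + 1)**2 + 3) + 18*18**s*(s + 1)*(2*s + 5)*log(3) - 18*18**s*(2*s + 5) + 18*18**s*(2*s + 5)*log(3) + 3**s*(2*s + 5)*(2*s + (s + 1)**2 + 3)*uppergamma(s + 1, 6))/(2*6**s*(2*s + 5)*(2*s + (s + 1)**2 + 3))
  Re(s) > -5/2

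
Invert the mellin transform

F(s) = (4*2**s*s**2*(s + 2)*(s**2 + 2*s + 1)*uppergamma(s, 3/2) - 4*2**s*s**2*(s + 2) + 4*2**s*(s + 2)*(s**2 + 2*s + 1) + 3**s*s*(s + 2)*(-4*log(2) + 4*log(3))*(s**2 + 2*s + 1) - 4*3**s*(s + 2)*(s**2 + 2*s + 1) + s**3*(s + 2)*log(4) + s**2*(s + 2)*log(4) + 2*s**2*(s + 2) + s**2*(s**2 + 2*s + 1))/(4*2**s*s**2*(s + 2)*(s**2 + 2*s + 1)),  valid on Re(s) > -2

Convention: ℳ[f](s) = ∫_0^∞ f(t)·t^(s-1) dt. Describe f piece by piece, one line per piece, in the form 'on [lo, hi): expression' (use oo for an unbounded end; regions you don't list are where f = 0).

on [0, 1/2): t**2
on [1/2, 1): t*log(t)
on [1, 3/2): log(t)
on [3/2, oo): exp(-t)

the 4 pieces separated at 1/2, 1, 3/2 each add one integral
segment 0 to 1/2 holds t**2; add its integral
the [1/2, 1) slice contributes ∫ t*log(t)·t^(s-1) dt
segment 1 to 3/2 holds log(t); add its integral
segment [3/2, ∞) carries exp(-t); integrate it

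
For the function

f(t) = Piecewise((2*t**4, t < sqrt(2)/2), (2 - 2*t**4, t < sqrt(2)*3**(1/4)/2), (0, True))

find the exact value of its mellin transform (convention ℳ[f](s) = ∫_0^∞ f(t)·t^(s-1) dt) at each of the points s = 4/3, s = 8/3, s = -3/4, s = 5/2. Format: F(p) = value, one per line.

F(4/3) = -21*2**(1/3)/32 + 39*6**(1/3)/64
F(8/3) = -3*2**(2/3)/20 + 21*6**(2/3)/160
F(-3/4) = 2*2**(3/8)*(174 - 61*3**(13/16))/117
F(5/2) = 2**(3/4)*(-42 + 37*3**(5/8))/260

undo the power substitution: 2*t**2 on [0, 1/2); 2 - 2*t**2 on [1/2, sqrt(3)/2)
the power substitution comes off first: 2*t on [0, 1/4); 2 - 2*t on [1/4, 3/4)
peel off the common scale on t: t on [0, 1/2); 2 - t on [1/2, 3/2)
along the cuts sqrt(2)/2, ℳ[f](s) splits into 2 integrals
[0, sqrt(2)/2) adds the kernel integral of 2*t**4
piece [sqrt(2)/2, sqrt(2)*3**(1/4)/2): integrate (2 - 2*t**4) against the kernel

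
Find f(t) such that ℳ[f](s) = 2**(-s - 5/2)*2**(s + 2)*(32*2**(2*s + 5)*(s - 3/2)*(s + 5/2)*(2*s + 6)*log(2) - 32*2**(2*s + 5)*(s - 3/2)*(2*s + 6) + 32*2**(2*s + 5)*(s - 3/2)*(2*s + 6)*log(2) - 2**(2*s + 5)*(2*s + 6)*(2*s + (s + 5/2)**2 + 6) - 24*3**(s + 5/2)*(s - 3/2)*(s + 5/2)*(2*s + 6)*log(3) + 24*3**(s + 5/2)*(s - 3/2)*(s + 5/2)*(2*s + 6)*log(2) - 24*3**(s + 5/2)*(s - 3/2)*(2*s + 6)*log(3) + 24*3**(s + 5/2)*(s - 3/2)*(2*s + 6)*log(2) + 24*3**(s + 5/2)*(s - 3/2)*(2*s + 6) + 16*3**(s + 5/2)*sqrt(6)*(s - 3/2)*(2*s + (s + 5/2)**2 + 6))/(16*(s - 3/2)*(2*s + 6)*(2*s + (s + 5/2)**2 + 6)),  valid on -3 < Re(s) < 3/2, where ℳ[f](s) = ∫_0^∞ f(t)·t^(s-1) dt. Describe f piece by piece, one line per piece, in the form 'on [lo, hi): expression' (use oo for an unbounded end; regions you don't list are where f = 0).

peel off the shared t-power: t/2 on [0, 3); sqrt(2)*t**(3/2)*log(t/2)/4 on [3, 4); 8*sqrt(2)/t**(7/2) on [4, ∞)
undo the common scale on t: t on [0, 3/2); t**(3/2)*log(t) on [3/2, 2); t**(-7/2) on [2, ∞)
invert the shared t-power to get sqrt(t) on [0, 3/2); t*log(t) on [3/2, 2); t**(-4) on [2, ∞)
f breaks at 3, 4 into 3 integrals to sum
over [0, 3), the kernel integral of t**3/2 enters the sum
[3, 4) adds the kernel integral of sqrt(2)*t**(7/2)*log(t/2)/4
segment 4 to ∞ holds 8*sqrt(2)/t**(3/2); add its integral

on [0, 3): t**3/2
on [3, 4): sqrt(2)*t**(7/2)*log(t/2)/4
on [4, oo): 8*sqrt(2)/t**(3/2)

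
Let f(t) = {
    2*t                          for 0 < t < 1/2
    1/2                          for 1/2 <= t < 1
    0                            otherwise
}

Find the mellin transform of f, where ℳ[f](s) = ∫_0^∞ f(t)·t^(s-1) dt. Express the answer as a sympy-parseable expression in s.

remove the common scale on t first: t on [0, 1); 1/2 on [1, 2)
treat the 2 regions marked off by 1/2 separately and sum
segment [0, 1/2) carries 2*t; integrate it
for t in [1/2, 1): the term is ∫ 1/2·t^(s-1)

(2**s*(s + 1) + s - 1)/(2*2**s*s*(s + 1))
  Re(s) > -1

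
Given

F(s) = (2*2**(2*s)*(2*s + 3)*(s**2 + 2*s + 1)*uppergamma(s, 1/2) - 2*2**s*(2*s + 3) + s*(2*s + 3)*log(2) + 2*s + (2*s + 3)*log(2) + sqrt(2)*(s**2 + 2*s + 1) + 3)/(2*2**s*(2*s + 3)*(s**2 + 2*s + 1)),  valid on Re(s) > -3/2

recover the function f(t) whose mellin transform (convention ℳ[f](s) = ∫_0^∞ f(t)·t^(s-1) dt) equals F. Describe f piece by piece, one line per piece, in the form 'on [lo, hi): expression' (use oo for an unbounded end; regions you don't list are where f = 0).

on [0, 1/2): t**(3/2)
on [1/2, 1): t*log(t)
on [1, oo): exp(-t/2)

linearity at 1/2, 1 turns ℳ[f](s) into 3 summed integrals
piece [0, 1/2): integrate t**(3/2) against the kernel
∫ over [1/2, 1) of t*log(t)·t^(s-1) joins the sum
segment [1, ∞) carries exp(-t/2); integrate it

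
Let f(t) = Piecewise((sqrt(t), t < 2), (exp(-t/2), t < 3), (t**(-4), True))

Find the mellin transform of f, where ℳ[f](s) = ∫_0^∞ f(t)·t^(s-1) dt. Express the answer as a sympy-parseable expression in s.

decompose at 2, 3; ℳ[f](s) sums the 3 pieces' integrals
over [0, 2), the kernel integral of sqrt(t) enters the sum
segment [2, 3) carries exp(-t/2); integrate it
∫ t**(-4)·t^(s-1) over [3, ∞)

(2**s*(s - 4)*(2*s + 1)*uppergamma(s, 1) - 2**s*(s - 4)*(2*s + 1)*uppergamma(s, 3/2) + 2*2**(s + 1/2)*(s - 4) - 3**s*(2*s + 1)/81)/((s - 4)*(2*s + 1))
  -1/2 < Re(s) < 4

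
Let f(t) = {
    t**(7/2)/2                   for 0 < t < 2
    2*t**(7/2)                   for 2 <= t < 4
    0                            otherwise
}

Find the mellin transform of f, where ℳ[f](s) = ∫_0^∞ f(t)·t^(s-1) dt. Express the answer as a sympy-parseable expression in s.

8*(64*2**(2*s) - 3*2**(s + 1/2))/(2*s + 7)
  Re(s) > -7/2

cuts at 2: linearity sums the 2 kernel integrals
the [0, 2) slice contributes ∫ t**(7/2)/2·t^(s-1) dt
∫ 2*t**(7/2)·t^(s-1) over [2, 4)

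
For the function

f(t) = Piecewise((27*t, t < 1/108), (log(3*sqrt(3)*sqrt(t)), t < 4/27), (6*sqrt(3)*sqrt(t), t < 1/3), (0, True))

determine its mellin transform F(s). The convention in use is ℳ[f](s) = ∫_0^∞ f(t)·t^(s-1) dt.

reversing the common scale on t: 9*t on [0, 1/36); log(3*sqrt(t)) on [1/36, 4/9); 6*sqrt(t) on [4/9, 1)
remove the power substitution first: 9*t**2 on [0, 1/6); log(3*t) on [1/6, 2/3); 6*t on [2/3, 1)
undo the common scale on t: t**2 on [0, 1/2); log(t) on [1/2, 2); 2*t on [2, 3)
the 3 pieces separated at 1/108, 4/27 each add one integral
on [0, 1/108): add ∫ 27*t·t^(s-1) dt
∫ over [1/108, 4/27) of log(3*sqrt(3)*sqrt(t))·t^(s-1) joins the sum
for t in [4/27, 1/3): the term is ∫ 6*sqrt(3)*sqrt(t)·t^(s-1)

(-32*2**(4*s)*s**2*(s + 1) + 4*2**(4*s)*s*(s + 1)*(2*s + 1)*log(2) - 2*2**(4*s)*(s + 1)*(2*s + 1) + 48*6**(2*s)*s**2*(s + 1) + s**2*(2*s + 1) + 4*s*(s + 1)*(2*s + 1)*log(2) + 2*(s + 1)*(2*s + 1))/(4*108**s*s**2*(s + 1)*(2*s + 1))
  Re(s) > -1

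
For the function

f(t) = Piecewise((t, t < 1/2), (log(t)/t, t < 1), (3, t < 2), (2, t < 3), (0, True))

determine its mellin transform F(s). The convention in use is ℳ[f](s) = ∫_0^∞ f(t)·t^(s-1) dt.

cuts at 1/2, 1, 2: linearity sums the 4 kernel integrals
piece [0, 1/2): integrate t against the kernel
the [1/2, 1) slice contributes ∫ log(t)/t·t^(s-1) dt
∫ over [1, 2) of 3·t^(s-1) joins the sum
over [2, 3), the kernel integral of 2 enters the sum

(2*2**(2*s)*(s + 1)*(s**2 - 2*s + 1) - 2*2**s*s*(s + 1) - 6*2**s*(s + 1)*(s**2 - 2*s + 1) + 4*6**s*(s + 1)*(s**2 - 2*s + 1) + 4*s**2*(s + 1)*log(2) - 4*s*(s + 1)*log(2) + 4*s*(s + 1) + s*(s**2 - 2*s + 1))/(2*2**s*s*(s + 1)*(s**2 - 2*s + 1))
  Re(s) > -1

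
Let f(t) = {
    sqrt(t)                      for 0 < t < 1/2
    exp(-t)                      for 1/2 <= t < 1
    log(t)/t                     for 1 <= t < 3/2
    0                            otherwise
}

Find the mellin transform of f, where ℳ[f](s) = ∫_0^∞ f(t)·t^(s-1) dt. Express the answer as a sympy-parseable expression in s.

(3*2**s*(2*s + 1)*(s**2 - 2*s + 1)*uppergamma(s, 1/2) - 3*2**s*(2*s + 1)*(s**2 - 2*s + 1)*uppergamma(s, 1) + 3*2**s*(2*s + 1) + 3**s*s*(2*s + 1)*(-2*log(2) + 2*log(3)) - 2*3**s*(2*s + 1) + 3**s*(2*s + 1)*(-2*log(3) + 2*log(2)) + 3*sqrt(2)*(s**2 - 2*s + 1))/(3*2**s*(2*s + 1)*(s**2 - 2*s + 1))
  Re(s) > -1/2

slice at 1/2, 1, transform all 3 pieces, and sum them
between 0 and 1/2 the integrand is sqrt(t)·t^(s-1)
segment 1/2 to 1 holds exp(-t); add its integral
segment [1, 3/2) carries log(t)/t; integrate it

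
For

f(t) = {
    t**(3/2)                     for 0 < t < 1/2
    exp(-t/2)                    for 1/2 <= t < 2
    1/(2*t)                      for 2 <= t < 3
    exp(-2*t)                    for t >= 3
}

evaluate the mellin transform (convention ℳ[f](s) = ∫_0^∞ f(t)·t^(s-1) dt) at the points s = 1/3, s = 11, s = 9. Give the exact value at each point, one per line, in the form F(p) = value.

F(1/3) = -3**(1/3)/4 - 2**(1/3)*uppergamma(1/3, 1) + 2**(2/3)*uppergamma(1/3, 6)/2 + 3*2**(1/6)/22 + 3*2**(1/3)/8 + 2**(1/3)*uppergamma(1/3, 1/4)
F(11) = -20201678848*exp(-1) + sqrt(2)/102400 + 5474871*exp(-6)/8 + 11605/4 + 4885809916361*exp(-1/4)/512
F(9) = -56115712*exp(-1) + sqrt(2)/21504 + 107667*exp(-6)/4 + 6305/16 + 3392923553*exp(-1/4)/128

split f at 1/2, 2, 3: ℳ[f](s) collects 4 kernel integrals
the [0, 1/2) slice contributes ∫ t**(3/2)·t^(s-1) dt
∫ over [1/2, 2) of exp(-t/2)·t^(s-1) joins the sum
on [2, 3): add ∫ 1/(2*t)·t^(s-1) dt
segment 3 to ∞ holds exp(-2*t); add its integral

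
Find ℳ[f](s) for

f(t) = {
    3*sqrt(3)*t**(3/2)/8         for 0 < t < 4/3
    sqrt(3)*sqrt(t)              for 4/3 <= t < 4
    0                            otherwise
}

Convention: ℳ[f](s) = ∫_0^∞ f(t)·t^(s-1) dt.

strip the common scale on t: 3*sqrt(6)*t**(3/2)/4 on [0, 2/3); sqrt(6)*sqrt(t) on [2/3, 2)
peel off the common scale on t: t**(3/2) on [0, 1); 2*sqrt(t) on [1, 3)
slice at 4/3, transform all 2 pieces, and sum them
the [0, 4/3) slice contributes ∫ 3*sqrt(3)*t**(3/2)/8·t^(s-1) dt
the [4/3, 4) slice contributes ∫ sqrt(3)*sqrt(t)·t^(s-1) dt

(4/3)**s*(2*3**(s + 1/2)*(4*s + 6) - 4*s - 10)/((2*s + 1)*(2*s + 3))
  Re(s) > -3/2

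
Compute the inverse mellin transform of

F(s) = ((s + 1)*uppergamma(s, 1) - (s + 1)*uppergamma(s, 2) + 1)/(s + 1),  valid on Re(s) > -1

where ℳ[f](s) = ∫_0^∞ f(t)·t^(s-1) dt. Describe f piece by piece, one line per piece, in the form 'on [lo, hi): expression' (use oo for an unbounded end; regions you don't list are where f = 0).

on [0, 1): t
on [1, 2): exp(-t)

summing 2 kernel integrals split by 1 yields ℳ[f](s)
∫ t·t^(s-1) over [0, 1)
for t in [1, 2): the term is ∫ exp(-t)·t^(s-1)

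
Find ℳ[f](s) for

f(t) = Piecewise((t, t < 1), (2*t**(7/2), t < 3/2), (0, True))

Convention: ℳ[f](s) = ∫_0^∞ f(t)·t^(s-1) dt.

cuts at 1: linearity sums the 2 kernel integrals
on [0, 1) integrate f = t against the kernel
for t in [1, 3/2): the term is ∫ 2*t**(7/2)·t^(s-1)

(4*(3/2)**(s + 7/2)*(s + 1) - 2*s + 3)/((s + 1)*(2*s + 7))
  Re(s) > -1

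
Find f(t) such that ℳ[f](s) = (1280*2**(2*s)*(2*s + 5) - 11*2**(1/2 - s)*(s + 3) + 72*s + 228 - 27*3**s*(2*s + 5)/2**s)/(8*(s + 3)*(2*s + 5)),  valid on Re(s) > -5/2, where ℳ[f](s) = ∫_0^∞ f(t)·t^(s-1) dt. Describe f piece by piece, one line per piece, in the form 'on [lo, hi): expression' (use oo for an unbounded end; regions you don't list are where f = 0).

on [0, 1/2): t**(5/2)/2
on [1/2, 1): 6*t**(5/2)
on [1, 3/2): 3*t**3/2
on [3/2, 4): 5*t**3/2

breakpoints 1/2, 1, 3/2: one integral from each of the 4 segments
between 0 and 1/2 the integrand is t**(5/2)/2·t^(s-1)
piece [1/2, 1): integrate 6*t**(5/2) against the kernel
on [1, 3/2) integrate f = 3*t**3/2 against the kernel
piece [3/2, 4): integrate 5*t**3/2 against the kernel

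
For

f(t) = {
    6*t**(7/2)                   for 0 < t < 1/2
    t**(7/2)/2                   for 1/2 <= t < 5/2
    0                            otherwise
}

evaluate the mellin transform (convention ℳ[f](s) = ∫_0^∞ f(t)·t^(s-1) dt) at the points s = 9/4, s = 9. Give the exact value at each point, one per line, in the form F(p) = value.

along the cuts 1/2, ℳ[f](s) splits into 2 integrals
∫ over [0, 1/2) of 6*t**(7/2)·t^(s-1) joins the sum
the [1/2, 5/2) slice contributes ∫ t**(7/2)/2·t^(s-1) dt

F(9/4) = 2**(1/4)*(11 + 3125*5**(3/4))/736
F(9) = 11*sqrt(2)/204800 + 9765625*sqrt(10)/8192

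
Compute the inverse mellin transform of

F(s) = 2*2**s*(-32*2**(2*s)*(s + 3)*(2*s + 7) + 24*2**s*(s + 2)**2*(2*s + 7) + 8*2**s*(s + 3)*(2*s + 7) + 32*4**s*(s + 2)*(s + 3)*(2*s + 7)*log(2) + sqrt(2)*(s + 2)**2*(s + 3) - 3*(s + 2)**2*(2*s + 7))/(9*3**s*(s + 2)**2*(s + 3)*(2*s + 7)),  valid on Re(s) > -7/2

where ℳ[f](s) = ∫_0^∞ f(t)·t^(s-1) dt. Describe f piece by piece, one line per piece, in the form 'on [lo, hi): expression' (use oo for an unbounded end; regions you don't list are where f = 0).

on [0, 2/3): 3*sqrt(3)*t**(7/2)/8
on [2/3, 4/3): 9*t**3/4
on [4/3, 8/3): t**2*log(3*t/4)

peel off the shared t-power: 3*sqrt(3)*t**(3/2)/8 on [0, 2/3); 9*t/4 on [2/3, 4/3); log(3*t/4) on [4/3, 8/3)
invert the common scale on t to get sqrt(2)*t**(3/2)/4 on [0, 1); 3*t/2 on [1, 2); log(t/2) on [2, 4)
undo the common scale on t: t**(3/2) on [0, 1/2); 3*t on [1/2, 1); log(t) on [1, 2)
the 3 pieces separated at 2/3, 4/3 each add one integral
over [0, 2/3), the kernel integral of 3*sqrt(3)*t**(7/2)/8 enters the sum
on [2/3, 4/3): add ∫ 9*t**3/4·t^(s-1) dt
on [4/3, 8/3): add ∫ t**2*log(3*t/4)·t^(s-1) dt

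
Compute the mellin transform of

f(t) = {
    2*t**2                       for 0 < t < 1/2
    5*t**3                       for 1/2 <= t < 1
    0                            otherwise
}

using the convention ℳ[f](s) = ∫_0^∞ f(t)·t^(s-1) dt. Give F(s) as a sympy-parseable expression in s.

(40*2**s*s + 80*2**s - s + 2)/(8*2**s*(s + 2)*(s + 3))
  Re(s) > -2

slice at 1/2, transform all 2 pieces, and sum them
segment [0, 1/2) carries 2*t**2; integrate it
∫ 5*t**3·t^(s-1) over [1/2, 1)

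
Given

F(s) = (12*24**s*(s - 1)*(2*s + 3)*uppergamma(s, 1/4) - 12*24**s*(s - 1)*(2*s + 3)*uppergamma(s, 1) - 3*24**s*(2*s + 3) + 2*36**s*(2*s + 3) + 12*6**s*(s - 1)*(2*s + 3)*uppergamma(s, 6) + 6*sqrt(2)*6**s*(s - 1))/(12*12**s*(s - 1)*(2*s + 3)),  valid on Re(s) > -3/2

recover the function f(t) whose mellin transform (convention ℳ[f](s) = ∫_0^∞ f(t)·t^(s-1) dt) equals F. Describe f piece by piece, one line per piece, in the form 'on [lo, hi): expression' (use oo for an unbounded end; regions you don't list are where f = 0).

split f at 1/2, 2, 3: ℳ[f](s) collects 4 kernel integrals
over [0, 1/2), the kernel integral of t**(3/2) enters the sum
for t in [1/2, 2): the term is ∫ exp(-t/2)·t^(s-1)
∫ over [2, 3) of 1/(2*t)·t^(s-1) joins the sum
for t in [3, ∞): the term is ∫ exp(-2*t)·t^(s-1)

on [0, 1/2): t**(3/2)
on [1/2, 2): exp(-t/2)
on [2, 3): 1/(2*t)
on [3, oo): exp(-2*t)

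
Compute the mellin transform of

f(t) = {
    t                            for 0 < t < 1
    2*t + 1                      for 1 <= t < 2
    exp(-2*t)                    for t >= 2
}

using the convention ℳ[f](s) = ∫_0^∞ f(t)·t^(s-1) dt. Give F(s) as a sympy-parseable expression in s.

summing 3 kernel integrals split by 1, 2 yields ℳ[f](s)
over [0, 1), the kernel integral of t enters the sum
segment 1 to 2 holds (2*t + 1); add its integral
on [2, ∞) integrate f = exp(-2*t) against the kernel

(2**s*s*(s + 1)*uppergamma(s, 4) - 2*4**s*s - 4**s + 5*8**s*s + 8**s)/(4**s*s*(s + 1))
  Re(s) > -1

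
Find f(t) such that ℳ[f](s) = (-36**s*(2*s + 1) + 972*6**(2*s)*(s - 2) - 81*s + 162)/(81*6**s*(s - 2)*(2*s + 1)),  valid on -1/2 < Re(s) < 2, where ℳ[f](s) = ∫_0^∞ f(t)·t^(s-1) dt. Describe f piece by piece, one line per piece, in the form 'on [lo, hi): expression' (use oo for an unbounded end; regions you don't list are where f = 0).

peel off the common scale on t: sqrt(t) on [0, 1/4); 2*sqrt(t) on [1/4, 9); t**(-2) on [9, ∞)
peel off the power substitution: t on [0, 1/2); 2*t on [1/2, 3); t**(-4) on [3, ∞)
split f at 1/6, 6: ℳ[f](s) collects 3 kernel integrals
over [0, 1/6), the kernel integral of sqrt(6)*sqrt(t)/2 enters the sum
on [1/6, 6) integrate f = sqrt(6)*sqrt(t) against the kernel
∫ 4/(9*t**2)·t^(s-1) over [6, ∞)

on [0, 1/6): sqrt(6)*sqrt(t)/2
on [1/6, 6): sqrt(6)*sqrt(t)
on [6, oo): 4/(9*t**2)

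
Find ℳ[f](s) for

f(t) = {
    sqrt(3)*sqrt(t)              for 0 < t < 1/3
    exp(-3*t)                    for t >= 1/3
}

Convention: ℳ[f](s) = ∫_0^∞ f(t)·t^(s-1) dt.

remove the common scale on t first: sqrt(t) on [0, 1); exp(-t) on [1, ∞)
split f at 1/3: ℳ[f](s) collects 2 kernel integrals
on [0, 1/3): add ∫ sqrt(3)*sqrt(t)·t^(s-1) dt
segment [1/3, ∞) carries exp(-3*t); integrate it

((2*s + 1)*uppergamma(s, 1) + 2)/(3**s*(2*s + 1))
  Re(s) > -1/2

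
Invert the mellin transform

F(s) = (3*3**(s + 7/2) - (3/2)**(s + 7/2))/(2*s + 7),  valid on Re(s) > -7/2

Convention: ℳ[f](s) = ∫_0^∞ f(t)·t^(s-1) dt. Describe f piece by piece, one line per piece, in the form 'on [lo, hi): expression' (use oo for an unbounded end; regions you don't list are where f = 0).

on [0, 3/2): t**(7/2)
on [3/2, 3): 3*t**(7/2)/2

linearity at 3/2 turns ℳ[f](s) into 2 summed integrals
between 0 and 3/2 the integrand is t**(7/2)·t^(s-1)
for t in [3/2, 3): the term is ∫ 3*t**(7/2)/2·t^(s-1)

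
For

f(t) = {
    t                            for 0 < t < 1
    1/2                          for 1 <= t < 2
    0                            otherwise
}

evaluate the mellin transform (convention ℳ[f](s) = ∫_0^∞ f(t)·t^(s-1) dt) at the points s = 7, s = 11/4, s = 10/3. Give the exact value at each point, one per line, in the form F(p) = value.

decompose at 1; ℳ[f](s) sums the 2 pieces' integrals
the [0, 1) slice contributes ∫ t·t^(s-1) dt
on [1, 2) integrate f = 1/2 against the kernel

F(7) = 515/56
F(11/4) = 14/165 + 8*2**(3/4)/11
F(10/3) = 21/260 + 6*2**(1/3)/5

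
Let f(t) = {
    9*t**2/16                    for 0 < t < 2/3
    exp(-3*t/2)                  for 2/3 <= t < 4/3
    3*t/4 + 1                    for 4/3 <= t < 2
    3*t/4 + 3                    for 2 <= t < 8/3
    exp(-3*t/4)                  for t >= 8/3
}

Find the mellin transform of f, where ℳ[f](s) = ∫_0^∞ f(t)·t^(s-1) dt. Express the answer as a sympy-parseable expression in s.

strip the common scale on t: 9*t**2/4 on [0, 1/3); exp(-3*t) on [1/3, 2/3); 3*t/2 + 1 on [2/3, 1); …
invert the common scale on t to get t**2 on [0, 1/2); exp(-2*t) on [1/2, 1); t + 1 on [1, 3/2); …
integrate the 5 segments split at 2/3, 4/3, 2, 8/3, then add the results
piece [0, 2/3): integrate 9*t**2/16 against the kernel
the [2/3, 4/3) slice contributes ∫ exp(-3*t/2)·t^(s-1) dt
for t in [4/3, 2): the term is ∫ (3*t/4 + 1)·t^(s-1)
∫ over [2, 8/3) of (3*t/4 + 3)·t^(s-1) joins the sum
∫ exp(-3*t/4)·t^(s-1) over [8/3, ∞)

2**s*(20*2**(2*s)*s*(s + 2) + 12*2**(2*s)*(s + 2) + 4*2**s*s*(s + 1)*(s + 2)*uppergamma(s, 2) - 8*2**s*s*(s + 2) - 4*2**s*(s + 2) - 8*3**s*s*(s + 2) - 8*3**s*(s + 2) + 4*s*(s + 1)*(s + 2)*uppergamma(s, 1) - 4*s*(s + 1)*(s + 2)*uppergamma(s, 2) + s*(s + 1))/(4*3**s*s*(s + 1)*(s + 2))
  Re(s) > -2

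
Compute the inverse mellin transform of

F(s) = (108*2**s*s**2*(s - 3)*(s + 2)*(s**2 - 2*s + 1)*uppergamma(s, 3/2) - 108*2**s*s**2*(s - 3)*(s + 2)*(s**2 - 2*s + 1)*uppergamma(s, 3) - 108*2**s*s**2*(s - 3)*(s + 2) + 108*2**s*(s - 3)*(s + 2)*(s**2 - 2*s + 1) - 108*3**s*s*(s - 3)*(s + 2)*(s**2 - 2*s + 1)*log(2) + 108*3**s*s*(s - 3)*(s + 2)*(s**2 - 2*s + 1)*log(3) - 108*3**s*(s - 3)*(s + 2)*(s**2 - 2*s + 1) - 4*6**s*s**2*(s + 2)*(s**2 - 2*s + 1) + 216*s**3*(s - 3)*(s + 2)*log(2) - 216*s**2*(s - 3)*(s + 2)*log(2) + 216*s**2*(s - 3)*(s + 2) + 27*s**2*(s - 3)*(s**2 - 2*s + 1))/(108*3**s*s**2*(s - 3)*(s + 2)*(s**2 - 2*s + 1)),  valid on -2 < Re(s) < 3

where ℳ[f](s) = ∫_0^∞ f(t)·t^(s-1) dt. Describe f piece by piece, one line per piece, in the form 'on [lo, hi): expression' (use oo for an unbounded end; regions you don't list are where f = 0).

the common scale on t comes off first: t**2 on [0, 1/2); log(t)/t on [1/2, 1); log(t) on [1, 3/2); …
decompose at 1/3, 2/3, 1, 2; ℳ[f](s) sums the 5 pieces' integrals
∫ over [0, 1/3) of 9*t**2/4·t^(s-1) joins the sum
on [1/3, 2/3): add ∫ 2*log(3*t/2)/(3*t)·t^(s-1) dt
for t in [2/3, 1): the term is ∫ log(3*t/2)·t^(s-1)
for t in [1, 2): the term is ∫ exp(-3*t/2)·t^(s-1)
segment 2 to ∞ holds 8/(27*t**3); add its integral

on [0, 1/3): 9*t**2/4
on [1/3, 2/3): 2*log(3*t/2)/(3*t)
on [2/3, 1): log(3*t/2)
on [1, 2): exp(-3*t/2)
on [2, oo): 8/(27*t**3)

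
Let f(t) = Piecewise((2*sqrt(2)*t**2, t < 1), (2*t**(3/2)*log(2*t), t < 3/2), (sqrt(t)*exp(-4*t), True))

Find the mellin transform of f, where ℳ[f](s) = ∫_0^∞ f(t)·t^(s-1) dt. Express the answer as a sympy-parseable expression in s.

12**(1/2 - s)*(-4*12**(s + 1/2)*(s + 2)*(2*s + 1)*log(2) - 8*12**(s + 1/2)*(s + 2)*log(2) + 8*12**(s + 1/2)*(s + 2) + 2*12**(s + 1/2)*sqrt(2)*(8*s + (2*s + 1)**2 + 8) + 6*18**(s + 1/2)*(s + 2)*(2*s + 1)*log(3) - 12*18**(s + 1/2)*(s + 2) + 12*18**(s + 1/2)*(s + 2)*log(3) + 3**(s + 1/2)*(s + 2)*(8*s + (2*s + 1)**2 + 8)*uppergamma(s + 1/2, 6))/(12*(s + 2)*(8*s + (2*s + 1)**2 + 8))
  Re(s) > -2

strip the shared t-power: 2*sqrt(2)*t**(3/2) on [0, 1); 2*t*log(2*t) on [1, 3/2); exp(-4*t) on [3/2, ∞)
peel off the common scale on t: t**(3/2) on [0, 2); t*log(t) on [2, 3); exp(-2*t) on [3, ∞)
slice at 1, 3/2, transform all 3 pieces, and sum them
on [0, 1): add ∫ 2*sqrt(2)*t**2·t^(s-1) dt
segment 1 to 3/2 holds 2*t**(3/2)*log(2*t); add its integral
over [3/2, ∞), the kernel integral of sqrt(t)*exp(-4*t) enters the sum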